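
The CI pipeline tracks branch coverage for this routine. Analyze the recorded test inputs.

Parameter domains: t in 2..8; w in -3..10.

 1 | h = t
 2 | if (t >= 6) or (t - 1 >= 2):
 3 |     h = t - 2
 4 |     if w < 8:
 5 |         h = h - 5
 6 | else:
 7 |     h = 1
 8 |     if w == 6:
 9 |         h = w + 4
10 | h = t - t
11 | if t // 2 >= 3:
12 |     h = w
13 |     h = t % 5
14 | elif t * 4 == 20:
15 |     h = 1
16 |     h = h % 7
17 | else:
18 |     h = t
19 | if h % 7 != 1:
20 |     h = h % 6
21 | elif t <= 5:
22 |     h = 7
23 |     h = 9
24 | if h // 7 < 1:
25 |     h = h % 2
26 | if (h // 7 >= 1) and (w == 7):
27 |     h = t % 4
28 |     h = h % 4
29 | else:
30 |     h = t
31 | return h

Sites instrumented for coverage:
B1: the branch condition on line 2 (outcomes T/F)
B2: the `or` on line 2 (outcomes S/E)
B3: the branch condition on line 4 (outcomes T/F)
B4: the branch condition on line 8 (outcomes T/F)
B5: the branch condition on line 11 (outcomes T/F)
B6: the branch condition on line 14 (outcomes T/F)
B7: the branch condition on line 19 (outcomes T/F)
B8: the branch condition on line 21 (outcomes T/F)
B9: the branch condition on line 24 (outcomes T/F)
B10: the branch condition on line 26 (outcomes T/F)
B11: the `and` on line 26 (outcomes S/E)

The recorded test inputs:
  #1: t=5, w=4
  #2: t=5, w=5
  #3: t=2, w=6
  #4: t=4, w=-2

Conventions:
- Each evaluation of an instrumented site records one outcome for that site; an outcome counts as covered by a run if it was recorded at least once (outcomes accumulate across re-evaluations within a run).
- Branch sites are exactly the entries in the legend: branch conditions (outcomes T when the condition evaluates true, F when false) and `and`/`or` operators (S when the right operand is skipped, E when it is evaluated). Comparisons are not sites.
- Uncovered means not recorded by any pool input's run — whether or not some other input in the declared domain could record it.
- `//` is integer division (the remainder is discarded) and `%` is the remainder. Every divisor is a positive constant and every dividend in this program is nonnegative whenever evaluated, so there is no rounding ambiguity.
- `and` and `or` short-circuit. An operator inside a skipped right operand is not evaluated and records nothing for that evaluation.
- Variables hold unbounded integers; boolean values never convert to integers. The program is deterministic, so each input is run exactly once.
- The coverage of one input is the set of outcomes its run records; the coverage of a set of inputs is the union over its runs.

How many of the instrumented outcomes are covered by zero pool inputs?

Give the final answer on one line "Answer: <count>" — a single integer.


input #1, t=5, w=4: outcomes B1=T, B2=E, B3=T, B5=F, B6=T, B7=F, B8=T, B9=F, B10=F, B11=E
input #2, t=5, w=5: outcomes B1=T, B2=E, B3=T, B5=F, B6=T, B7=F, B8=T, B9=F, B10=F, B11=E
input #3, t=2, w=6: outcomes B1=F, B2=E, B4=T, B5=F, B6=F, B7=T, B9=T, B10=F, B11=S
input #4, t=4, w=-2: outcomes B1=T, B2=E, B3=T, B5=F, B6=F, B7=T, B9=T, B10=F, B11=S
union over the pool: B1=T, B1=F, B2=E, B3=T, B4=T, B5=F, B6=T, B6=F, B7=T, B7=F, B8=T, B9=T, B9=F, B10=F, B11=S, B11=E
uncovered (6 of 22): B2=S, B3=F, B4=F, B5=T, B8=F, B10=T
Answer: 6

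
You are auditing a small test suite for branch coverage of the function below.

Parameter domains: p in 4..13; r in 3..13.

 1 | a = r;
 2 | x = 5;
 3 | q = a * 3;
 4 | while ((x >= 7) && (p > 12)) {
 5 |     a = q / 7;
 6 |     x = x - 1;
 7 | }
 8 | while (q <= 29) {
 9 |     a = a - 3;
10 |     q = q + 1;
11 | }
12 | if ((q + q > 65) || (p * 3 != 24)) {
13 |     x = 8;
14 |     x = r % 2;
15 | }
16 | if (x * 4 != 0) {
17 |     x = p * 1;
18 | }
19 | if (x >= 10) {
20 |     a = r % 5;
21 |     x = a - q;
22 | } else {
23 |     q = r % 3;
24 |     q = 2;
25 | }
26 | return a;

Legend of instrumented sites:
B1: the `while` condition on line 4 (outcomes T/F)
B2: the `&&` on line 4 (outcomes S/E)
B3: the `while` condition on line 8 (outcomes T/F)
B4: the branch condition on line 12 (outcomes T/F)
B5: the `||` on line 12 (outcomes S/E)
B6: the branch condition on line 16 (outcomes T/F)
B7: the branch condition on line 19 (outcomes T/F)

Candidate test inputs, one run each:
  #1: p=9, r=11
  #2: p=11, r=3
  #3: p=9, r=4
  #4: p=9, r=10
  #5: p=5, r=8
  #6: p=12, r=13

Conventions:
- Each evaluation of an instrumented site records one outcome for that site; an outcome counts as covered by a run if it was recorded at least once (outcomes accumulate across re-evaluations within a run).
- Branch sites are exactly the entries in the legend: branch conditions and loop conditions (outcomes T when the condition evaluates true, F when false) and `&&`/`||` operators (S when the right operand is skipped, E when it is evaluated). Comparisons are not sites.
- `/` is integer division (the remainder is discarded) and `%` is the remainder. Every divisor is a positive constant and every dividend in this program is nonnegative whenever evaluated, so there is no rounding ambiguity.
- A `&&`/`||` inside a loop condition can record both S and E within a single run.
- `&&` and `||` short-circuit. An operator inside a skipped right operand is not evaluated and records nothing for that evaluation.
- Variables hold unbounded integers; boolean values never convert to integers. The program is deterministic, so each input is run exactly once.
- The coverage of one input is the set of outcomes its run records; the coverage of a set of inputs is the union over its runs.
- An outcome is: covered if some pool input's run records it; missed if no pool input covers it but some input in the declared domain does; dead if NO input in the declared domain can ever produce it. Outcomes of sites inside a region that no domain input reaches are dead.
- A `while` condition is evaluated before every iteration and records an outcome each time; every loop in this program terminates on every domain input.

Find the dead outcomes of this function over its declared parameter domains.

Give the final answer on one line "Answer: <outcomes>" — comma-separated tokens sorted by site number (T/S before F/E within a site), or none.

running all 110 domain inputs and tallying outcomes:
  B1=T: never recorded by any domain input -> dead
  B2=E: never recorded by any domain input -> dead
  reachable outcomes have witnesses, e.g. B1=F (e.g. p=4, r=3), B2=S (e.g. p=4, r=3), B3=T (e.g. p=4, r=3), B3=F (e.g. p=4, r=3)

Answer: B1=T, B2=E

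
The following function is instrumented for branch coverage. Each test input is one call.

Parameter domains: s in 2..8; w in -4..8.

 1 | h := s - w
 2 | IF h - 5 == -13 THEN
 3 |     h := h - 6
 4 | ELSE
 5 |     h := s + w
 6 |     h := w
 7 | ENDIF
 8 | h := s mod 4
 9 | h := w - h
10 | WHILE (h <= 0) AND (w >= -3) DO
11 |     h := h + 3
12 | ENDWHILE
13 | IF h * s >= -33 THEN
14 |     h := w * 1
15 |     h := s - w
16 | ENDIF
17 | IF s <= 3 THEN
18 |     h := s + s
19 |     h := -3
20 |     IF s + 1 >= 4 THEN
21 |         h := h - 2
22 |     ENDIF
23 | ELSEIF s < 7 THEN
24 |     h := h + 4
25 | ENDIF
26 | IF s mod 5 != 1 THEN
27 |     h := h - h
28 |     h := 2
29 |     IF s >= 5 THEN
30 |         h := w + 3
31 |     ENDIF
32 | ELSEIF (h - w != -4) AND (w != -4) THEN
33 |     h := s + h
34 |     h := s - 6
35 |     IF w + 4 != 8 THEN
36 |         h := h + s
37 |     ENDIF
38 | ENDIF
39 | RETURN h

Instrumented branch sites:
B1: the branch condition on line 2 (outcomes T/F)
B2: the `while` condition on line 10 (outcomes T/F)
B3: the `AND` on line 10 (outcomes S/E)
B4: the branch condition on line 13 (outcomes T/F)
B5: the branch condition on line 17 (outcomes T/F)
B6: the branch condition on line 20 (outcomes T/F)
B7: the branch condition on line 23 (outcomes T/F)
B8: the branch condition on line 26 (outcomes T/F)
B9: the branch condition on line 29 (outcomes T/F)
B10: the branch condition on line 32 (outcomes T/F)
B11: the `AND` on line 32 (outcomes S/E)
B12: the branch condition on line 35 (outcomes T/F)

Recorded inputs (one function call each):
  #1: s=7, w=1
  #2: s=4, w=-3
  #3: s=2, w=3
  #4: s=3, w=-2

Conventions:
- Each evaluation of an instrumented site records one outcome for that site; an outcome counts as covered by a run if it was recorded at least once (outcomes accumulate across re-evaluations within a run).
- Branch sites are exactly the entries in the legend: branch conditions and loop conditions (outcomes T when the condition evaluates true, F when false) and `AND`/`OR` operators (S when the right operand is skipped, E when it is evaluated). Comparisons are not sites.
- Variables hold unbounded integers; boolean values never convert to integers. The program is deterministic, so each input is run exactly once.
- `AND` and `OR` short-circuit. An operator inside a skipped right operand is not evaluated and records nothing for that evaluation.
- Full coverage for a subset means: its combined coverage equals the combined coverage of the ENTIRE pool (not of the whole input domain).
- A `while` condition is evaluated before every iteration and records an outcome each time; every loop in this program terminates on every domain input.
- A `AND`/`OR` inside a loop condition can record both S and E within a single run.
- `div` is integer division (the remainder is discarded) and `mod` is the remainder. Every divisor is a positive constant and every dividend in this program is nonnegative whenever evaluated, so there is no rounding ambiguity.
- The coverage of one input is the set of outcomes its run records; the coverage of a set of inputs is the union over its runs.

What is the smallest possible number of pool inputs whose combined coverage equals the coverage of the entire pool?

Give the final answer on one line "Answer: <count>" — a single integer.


test 1 (s=7, w=1) fires B1->F, B3->E, B2->T, B3->S, B2->F, B4->T, B5->F, B7->F, B8->T, B9->T; hits B1=F, B2=T, B2=F, B3=S, B3=E, B4=T, B5=F, B7=F, B8=T, B9=T
test 2 (s=4, w=-3) fires B1->F, B3->E, B2->T, B3->E, B2->T, B3->S, B2->F, B4->T, B5->F, B7->T, B8->T, B9->F; hits B1=F, B2=T, B2=F, B3=S, B3=E, B4=T, B5=F, B7=T, B8=T, B9=F
test 3 (s=2, w=3) fires B1->F, B3->S, B2->F, B4->T, B5->T, B6->F, B8->T, B9->F; hits B1=F, B2=F, B3=S, B4=T, B5=T, B6=F, B8=T, B9=F
test 4 (s=3, w=-2) fires B1->F, B3->E, B2->T, B3->E, B2->T, B3->S, B2->F, B4->T, B5->T, B6->T, B8->T, B9->F; hits B1=F, B2=T, B2=F, B3=S, B3=E, B4=T, B5=T, B6=T, B8=T, B9=F
pool-wide coverage (15 outcomes): B1=F, B2=T, B2=F, B3=S, B3=E, B4=T, B5=T, B5=F, B6=T, B6=F, B7=T, B7=F, B8=T, B9=T, B9=F
checked all size-1 subsets: none covers 15 outcomes (max 10/15)
checked all size-2 subsets: none covers 15 outcomes (max 13/15)
checked all size-3 subsets: none covers 15 outcomes (max 14/15)
inputs {1, 2, 3, 4} (size 4) cover everything; no size-4 subset with a lexicographically smaller index list covers all 15
Answer: 4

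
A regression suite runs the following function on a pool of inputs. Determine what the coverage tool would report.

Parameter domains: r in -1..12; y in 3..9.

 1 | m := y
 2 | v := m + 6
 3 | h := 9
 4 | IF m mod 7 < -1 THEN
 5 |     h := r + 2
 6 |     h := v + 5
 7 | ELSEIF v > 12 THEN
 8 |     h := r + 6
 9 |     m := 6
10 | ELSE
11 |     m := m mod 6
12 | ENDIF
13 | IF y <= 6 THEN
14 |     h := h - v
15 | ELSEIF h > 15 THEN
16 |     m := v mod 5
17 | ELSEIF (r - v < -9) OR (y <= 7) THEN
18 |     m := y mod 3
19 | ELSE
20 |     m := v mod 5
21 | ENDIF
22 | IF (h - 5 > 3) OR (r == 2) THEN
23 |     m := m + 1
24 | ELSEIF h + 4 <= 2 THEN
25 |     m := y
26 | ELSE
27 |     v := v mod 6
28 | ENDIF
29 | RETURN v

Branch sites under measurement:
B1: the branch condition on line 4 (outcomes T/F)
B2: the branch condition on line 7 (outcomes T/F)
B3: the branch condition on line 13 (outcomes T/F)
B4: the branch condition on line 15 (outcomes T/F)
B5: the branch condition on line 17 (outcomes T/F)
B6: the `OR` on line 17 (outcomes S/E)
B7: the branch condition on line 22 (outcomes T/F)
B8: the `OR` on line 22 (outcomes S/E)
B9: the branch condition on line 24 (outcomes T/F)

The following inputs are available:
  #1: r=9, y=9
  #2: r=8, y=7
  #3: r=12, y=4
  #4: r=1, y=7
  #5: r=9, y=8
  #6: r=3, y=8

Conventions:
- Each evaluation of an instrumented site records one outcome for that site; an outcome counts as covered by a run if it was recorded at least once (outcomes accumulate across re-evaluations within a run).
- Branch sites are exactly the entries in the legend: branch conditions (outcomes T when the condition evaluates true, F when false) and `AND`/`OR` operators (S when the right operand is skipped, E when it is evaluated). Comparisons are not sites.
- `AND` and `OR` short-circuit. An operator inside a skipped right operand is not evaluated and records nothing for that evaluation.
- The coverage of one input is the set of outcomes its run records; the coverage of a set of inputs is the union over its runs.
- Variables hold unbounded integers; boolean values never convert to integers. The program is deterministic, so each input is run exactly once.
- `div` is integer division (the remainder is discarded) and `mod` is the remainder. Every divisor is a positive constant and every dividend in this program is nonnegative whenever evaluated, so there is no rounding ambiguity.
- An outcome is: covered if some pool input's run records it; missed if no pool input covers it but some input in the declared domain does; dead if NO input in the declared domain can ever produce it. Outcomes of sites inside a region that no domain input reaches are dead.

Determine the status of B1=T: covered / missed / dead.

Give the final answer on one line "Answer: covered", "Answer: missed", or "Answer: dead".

no pool input records B1=T
checking all 98 inputs in the declared domain: B1=T is never recorded -> dead

Answer: dead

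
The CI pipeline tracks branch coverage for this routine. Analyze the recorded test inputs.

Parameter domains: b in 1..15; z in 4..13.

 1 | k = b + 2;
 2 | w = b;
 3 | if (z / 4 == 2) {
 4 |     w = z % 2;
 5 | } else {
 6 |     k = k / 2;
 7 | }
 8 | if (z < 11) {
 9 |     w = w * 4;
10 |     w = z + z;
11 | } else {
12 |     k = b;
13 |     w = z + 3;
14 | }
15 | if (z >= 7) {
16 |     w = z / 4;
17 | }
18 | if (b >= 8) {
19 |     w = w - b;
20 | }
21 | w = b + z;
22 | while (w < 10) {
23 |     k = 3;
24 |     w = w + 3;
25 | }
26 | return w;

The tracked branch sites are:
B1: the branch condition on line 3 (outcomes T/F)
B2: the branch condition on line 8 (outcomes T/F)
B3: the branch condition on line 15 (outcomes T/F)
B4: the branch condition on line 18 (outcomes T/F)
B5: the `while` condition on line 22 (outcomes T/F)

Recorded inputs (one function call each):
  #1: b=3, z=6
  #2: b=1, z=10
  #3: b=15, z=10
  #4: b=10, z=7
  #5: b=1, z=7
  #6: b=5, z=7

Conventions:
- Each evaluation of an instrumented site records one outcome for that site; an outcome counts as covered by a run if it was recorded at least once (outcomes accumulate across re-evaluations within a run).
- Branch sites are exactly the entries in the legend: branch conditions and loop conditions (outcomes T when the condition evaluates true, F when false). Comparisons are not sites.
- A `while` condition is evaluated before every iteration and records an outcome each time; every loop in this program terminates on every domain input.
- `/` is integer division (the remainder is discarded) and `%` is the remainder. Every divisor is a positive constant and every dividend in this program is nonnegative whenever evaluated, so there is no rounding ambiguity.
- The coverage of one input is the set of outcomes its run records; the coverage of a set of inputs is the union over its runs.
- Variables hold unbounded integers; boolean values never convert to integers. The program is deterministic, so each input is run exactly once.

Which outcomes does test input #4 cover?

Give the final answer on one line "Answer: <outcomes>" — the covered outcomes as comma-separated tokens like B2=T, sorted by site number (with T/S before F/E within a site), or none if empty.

Event log for input #4 (b=10, z=7):
  B1->F, B2->T, B3->T, B4->T, B5->F
distinct outcomes covered: B1=F, B2=T, B3=T, B4=T, B5=F

Answer: B1=F, B2=T, B3=T, B4=T, B5=F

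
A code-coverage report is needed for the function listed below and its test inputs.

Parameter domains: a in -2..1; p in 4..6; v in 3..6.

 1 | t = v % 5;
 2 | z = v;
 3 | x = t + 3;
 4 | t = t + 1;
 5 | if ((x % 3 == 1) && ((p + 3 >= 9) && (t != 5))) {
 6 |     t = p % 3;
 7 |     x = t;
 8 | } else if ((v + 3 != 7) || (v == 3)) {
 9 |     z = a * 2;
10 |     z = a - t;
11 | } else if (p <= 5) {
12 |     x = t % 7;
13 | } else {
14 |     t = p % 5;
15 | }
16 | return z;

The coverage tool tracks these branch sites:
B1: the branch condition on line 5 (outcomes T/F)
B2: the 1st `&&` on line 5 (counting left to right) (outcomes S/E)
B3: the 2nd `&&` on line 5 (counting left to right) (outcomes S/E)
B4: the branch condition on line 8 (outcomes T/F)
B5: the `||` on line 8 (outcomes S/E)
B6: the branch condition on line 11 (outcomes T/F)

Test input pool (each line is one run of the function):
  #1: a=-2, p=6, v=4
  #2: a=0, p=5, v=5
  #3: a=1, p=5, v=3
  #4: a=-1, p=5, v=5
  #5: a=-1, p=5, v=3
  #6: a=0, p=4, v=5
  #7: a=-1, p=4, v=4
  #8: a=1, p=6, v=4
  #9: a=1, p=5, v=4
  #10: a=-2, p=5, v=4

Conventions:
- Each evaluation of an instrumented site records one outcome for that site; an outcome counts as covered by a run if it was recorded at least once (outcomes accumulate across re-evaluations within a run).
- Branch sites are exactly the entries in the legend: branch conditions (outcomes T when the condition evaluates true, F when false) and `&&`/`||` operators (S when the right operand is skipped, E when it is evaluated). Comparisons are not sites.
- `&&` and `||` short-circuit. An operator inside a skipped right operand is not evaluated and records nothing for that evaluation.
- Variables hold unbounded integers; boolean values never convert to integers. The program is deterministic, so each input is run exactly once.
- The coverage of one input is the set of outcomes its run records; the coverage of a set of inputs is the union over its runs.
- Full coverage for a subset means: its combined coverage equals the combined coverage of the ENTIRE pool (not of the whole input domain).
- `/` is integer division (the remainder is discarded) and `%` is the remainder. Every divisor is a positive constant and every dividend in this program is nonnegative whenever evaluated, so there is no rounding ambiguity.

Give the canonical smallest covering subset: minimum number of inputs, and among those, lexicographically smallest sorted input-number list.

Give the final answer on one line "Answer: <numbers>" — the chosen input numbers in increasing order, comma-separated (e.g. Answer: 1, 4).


test 1 (a=-2, p=6, v=4) fires B2->E, B3->E, B1->F, B5->E, B4->F, B6->F; hits B1=F, B2=E, B3=E, B4=F, B5=E, B6=F
test 2 (a=0, p=5, v=5) fires B2->S, B1->F, B5->S, B4->T; hits B1=F, B2=S, B4=T, B5=S
test 3 (a=1, p=5, v=3) fires B2->S, B1->F, B5->S, B4->T; hits B1=F, B2=S, B4=T, B5=S
test 4 (a=-1, p=5, v=5) fires B2->S, B1->F, B5->S, B4->T; hits B1=F, B2=S, B4=T, B5=S
test 5 (a=-1, p=5, v=3) fires B2->S, B1->F, B5->S, B4->T; hits B1=F, B2=S, B4=T, B5=S
test 6 (a=0, p=4, v=5) fires B2->S, B1->F, B5->S, B4->T; hits B1=F, B2=S, B4=T, B5=S
test 7 (a=-1, p=4, v=4) fires B2->E, B3->S, B1->F, B5->E, B4->F, B6->T; hits B1=F, B2=E, B3=S, B4=F, B5=E, B6=T
test 8 (a=1, p=6, v=4) fires B2->E, B3->E, B1->F, B5->E, B4->F, B6->F; hits B1=F, B2=E, B3=E, B4=F, B5=E, B6=F
test 9 (a=1, p=5, v=4) fires B2->E, B3->S, B1->F, B5->E, B4->F, B6->T; hits B1=F, B2=E, B3=S, B4=F, B5=E, B6=T
test 10 (a=-2, p=5, v=4) fires B2->E, B3->S, B1->F, B5->E, B4->F, B6->T; hits B1=F, B2=E, B3=S, B4=F, B5=E, B6=T
union over all inputs: B1=F, B2=S, B2=E, B3=S, B3=E, B4=T, B4=F, B5=S, B5=E, B6=T, B6=F (11 outcomes)
no size-1 subset reaches all 11 outcomes (best union: 6/11)
no size-2 subset reaches all 11 outcomes (best union: 9/11)
the canonical winner is {1, 2, 7}: size 3, full 11-outcome coverage, earliest index list among size-3 covers
Answer: 1, 2, 7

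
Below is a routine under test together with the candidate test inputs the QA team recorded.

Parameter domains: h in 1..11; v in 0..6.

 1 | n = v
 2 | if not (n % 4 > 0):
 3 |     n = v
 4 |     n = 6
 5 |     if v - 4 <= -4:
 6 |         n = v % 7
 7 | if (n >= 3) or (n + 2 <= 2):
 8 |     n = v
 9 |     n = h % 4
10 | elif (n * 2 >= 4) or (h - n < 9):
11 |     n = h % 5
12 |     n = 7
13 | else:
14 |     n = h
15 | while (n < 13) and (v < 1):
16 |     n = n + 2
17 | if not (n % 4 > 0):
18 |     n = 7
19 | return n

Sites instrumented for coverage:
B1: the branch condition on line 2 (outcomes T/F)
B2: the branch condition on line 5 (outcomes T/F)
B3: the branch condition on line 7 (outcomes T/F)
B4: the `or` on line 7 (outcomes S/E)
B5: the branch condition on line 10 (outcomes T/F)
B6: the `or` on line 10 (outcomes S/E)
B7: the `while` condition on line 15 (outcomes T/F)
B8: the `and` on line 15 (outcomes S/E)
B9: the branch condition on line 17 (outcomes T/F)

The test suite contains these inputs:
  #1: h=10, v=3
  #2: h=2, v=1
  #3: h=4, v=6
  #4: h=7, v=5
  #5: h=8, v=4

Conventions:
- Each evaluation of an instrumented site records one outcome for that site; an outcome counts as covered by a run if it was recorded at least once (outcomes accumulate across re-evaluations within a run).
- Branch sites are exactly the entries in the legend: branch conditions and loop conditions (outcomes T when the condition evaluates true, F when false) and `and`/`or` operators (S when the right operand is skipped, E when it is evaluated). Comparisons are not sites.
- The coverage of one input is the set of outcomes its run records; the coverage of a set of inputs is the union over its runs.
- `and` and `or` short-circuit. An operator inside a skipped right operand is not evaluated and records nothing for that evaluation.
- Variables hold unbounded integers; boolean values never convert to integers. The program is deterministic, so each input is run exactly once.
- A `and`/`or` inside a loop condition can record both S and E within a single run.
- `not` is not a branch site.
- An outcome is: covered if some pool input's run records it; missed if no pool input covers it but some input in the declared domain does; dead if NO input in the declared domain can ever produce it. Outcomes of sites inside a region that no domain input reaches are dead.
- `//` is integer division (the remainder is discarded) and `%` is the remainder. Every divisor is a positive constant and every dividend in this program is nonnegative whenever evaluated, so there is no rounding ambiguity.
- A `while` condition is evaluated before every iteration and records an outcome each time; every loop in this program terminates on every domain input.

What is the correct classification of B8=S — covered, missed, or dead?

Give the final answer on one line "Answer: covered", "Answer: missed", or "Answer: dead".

no pool input records B8=S
but domain input (h=1, v=0) does record it -> reachable, so missed

Answer: missed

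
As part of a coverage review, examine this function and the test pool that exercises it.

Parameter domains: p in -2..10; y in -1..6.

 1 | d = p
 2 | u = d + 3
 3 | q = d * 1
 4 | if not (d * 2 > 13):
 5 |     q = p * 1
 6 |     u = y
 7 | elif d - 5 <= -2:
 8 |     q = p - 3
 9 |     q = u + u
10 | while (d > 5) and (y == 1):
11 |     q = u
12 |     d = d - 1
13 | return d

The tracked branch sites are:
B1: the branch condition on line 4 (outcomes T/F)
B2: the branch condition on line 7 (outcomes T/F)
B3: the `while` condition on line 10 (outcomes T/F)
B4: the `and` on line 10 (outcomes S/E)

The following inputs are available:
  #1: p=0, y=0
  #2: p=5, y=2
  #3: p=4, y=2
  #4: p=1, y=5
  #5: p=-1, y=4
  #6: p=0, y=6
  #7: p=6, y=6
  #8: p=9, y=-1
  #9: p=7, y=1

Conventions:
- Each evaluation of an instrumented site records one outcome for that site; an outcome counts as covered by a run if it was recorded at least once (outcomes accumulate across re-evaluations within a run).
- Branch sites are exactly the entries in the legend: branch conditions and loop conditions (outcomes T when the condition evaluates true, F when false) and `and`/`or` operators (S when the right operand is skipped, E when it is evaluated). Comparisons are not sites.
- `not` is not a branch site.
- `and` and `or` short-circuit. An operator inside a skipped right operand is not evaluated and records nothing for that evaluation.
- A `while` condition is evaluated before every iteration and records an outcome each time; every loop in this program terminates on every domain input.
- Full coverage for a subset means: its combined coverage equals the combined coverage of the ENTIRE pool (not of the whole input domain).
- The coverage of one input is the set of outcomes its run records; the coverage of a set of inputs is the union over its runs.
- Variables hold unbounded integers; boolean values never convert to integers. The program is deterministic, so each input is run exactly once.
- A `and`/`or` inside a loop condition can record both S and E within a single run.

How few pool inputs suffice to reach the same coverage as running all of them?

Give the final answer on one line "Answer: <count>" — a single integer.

input #1 (p=0, y=0): events B1->T, B4->S, B3->F; covers B1=T, B3=F, B4=S
input #2 (p=5, y=2): events B1->T, B4->S, B3->F; covers B1=T, B3=F, B4=S
input #3 (p=4, y=2): events B1->T, B4->S, B3->F; covers B1=T, B3=F, B4=S
input #4 (p=1, y=5): events B1->T, B4->S, B3->F; covers B1=T, B3=F, B4=S
input #5 (p=-1, y=4): events B1->T, B4->S, B3->F; covers B1=T, B3=F, B4=S
input #6 (p=0, y=6): events B1->T, B4->S, B3->F; covers B1=T, B3=F, B4=S
input #7 (p=6, y=6): events B1->T, B4->E, B3->F; covers B1=T, B3=F, B4=E
input #8 (p=9, y=-1): events B1->F, B2->F, B4->E, B3->F; covers B1=F, B2=F, B3=F, B4=E
input #9 (p=7, y=1): events B1->F, B2->F, B4->E, B3->T, B4->E, B3->T, B4->S, B3->F; covers B1=F, B2=F, B3=T, B3=F, B4=S, B4=E
union over all inputs: B1=T, B1=F, B2=F, B3=T, B3=F, B4=S, B4=E (7 outcomes)
no size-1 subset reaches all 7 outcomes (best union: 6/7)
size 2: inputs {1, 9} cover all 7 outcomes, and no lexicographically smaller subset of this size does

Answer: 2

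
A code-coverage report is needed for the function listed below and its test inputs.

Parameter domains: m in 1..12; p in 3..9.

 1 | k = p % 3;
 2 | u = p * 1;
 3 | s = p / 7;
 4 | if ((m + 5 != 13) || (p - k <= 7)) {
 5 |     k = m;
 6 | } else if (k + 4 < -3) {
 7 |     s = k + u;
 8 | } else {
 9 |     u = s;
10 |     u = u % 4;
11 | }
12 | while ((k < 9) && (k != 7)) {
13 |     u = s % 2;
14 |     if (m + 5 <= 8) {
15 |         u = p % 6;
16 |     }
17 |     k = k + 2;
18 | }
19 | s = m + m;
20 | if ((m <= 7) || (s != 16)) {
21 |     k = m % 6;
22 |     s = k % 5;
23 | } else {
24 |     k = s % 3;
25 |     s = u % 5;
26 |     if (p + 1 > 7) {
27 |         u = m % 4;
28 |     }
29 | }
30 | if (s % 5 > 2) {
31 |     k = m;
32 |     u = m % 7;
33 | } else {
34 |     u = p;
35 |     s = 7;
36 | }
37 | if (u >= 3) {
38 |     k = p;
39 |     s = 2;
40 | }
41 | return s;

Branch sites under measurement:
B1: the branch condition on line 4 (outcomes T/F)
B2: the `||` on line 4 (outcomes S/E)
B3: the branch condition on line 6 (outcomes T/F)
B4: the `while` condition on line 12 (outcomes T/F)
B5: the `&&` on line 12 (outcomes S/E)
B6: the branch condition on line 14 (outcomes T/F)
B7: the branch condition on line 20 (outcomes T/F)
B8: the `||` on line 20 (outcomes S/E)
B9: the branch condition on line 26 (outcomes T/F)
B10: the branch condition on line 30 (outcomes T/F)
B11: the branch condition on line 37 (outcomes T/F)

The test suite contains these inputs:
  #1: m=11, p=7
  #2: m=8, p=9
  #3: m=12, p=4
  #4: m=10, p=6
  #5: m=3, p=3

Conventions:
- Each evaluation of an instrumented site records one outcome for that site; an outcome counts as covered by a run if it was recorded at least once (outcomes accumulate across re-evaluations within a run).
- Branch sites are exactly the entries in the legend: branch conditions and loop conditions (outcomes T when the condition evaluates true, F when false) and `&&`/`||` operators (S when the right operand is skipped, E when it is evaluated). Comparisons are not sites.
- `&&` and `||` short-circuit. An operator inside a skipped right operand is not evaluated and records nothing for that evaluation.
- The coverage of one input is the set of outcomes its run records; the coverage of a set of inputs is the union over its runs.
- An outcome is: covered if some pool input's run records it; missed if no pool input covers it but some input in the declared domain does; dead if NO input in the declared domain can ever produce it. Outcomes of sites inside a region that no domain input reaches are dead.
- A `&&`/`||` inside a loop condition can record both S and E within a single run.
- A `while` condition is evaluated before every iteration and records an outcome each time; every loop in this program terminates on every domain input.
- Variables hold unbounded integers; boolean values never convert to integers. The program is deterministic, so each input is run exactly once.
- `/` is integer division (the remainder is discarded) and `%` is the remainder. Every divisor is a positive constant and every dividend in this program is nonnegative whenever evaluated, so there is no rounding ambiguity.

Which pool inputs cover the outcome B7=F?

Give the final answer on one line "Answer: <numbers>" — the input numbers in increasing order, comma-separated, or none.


input #1 (m=11, p=7): misses B7=F
input #2 (m=8, p=9): covers B7=F
input #3 (m=12, p=4): misses B7=F
input #4 (m=10, p=6): misses B7=F
input #5 (m=3, p=3): misses B7=F
Answer: 2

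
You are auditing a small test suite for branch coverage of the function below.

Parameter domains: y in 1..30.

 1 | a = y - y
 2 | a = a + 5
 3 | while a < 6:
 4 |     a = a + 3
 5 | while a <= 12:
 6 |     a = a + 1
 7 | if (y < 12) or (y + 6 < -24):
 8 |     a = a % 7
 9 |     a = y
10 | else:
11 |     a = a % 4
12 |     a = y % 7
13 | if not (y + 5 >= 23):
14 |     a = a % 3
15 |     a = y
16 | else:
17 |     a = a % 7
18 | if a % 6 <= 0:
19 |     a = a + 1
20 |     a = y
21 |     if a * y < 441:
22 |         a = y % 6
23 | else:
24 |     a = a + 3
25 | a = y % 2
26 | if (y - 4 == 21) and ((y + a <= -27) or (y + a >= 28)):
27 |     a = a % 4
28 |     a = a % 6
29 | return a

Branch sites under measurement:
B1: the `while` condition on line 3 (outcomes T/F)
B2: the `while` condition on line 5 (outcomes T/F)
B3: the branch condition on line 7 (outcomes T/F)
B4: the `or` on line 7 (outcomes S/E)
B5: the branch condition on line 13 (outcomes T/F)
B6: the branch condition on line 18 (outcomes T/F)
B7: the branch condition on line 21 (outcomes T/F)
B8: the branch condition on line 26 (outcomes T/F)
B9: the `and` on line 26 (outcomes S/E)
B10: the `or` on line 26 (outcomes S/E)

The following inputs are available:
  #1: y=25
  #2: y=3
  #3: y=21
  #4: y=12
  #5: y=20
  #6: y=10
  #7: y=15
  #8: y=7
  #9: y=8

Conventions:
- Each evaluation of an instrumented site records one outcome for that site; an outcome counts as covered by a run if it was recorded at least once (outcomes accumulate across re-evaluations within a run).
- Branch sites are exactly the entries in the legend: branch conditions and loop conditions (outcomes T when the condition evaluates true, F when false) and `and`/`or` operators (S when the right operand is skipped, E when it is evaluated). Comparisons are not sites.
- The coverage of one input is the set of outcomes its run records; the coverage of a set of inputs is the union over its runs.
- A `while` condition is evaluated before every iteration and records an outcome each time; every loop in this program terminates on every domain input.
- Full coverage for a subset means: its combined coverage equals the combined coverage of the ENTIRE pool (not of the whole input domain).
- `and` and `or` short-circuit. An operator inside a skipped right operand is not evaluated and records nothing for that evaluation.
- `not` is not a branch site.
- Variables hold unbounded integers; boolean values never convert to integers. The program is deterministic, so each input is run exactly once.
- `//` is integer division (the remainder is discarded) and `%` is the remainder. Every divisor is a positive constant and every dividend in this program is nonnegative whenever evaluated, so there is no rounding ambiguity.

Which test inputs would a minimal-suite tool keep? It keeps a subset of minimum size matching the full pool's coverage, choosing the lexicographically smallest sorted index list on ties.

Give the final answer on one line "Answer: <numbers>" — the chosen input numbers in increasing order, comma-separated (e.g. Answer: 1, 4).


#1 (y=25) -> B1->T, B1->F, B2->T, B2->T, B2->T, B2->T, B2->T, B2->F, B4->E, B3->F, B5->F, B6->F, B9->E, B10->E, ...; covered: B1=T, B1=F, B2=T, B2=F, B3=F, B4=E, B5=F, B6=F, B8=F, B9=E, B10=E
#2 (y=3) -> B1->T, B1->F, B2->T, B2->T, B2->T, B2->T, B2->T, B2->F, B4->S, B3->T, B5->T, B6->F, B9->S, B8->F; covered: B1=T, B1=F, B2=T, B2=F, B3=T, B4=S, B5=T, B6=F, B8=F, B9=S
#3 (y=21) -> B1->T, B1->F, B2->T, B2->T, B2->T, B2->T, B2->T, B2->F, B4->E, B3->F, B5->F, B6->T, B7->F, B9->S, ...; covered: B1=T, B1=F, B2=T, B2=F, B3=F, B4=E, B5=F, B6=T, B7=F, B8=F, B9=S
#4 (y=12) -> B1->T, B1->F, B2->T, B2->T, B2->T, B2->T, B2->T, B2->F, B4->E, B3->F, B5->T, B6->T, B7->T, B9->S, ...; covered: B1=T, B1=F, B2=T, B2=F, B3=F, B4=E, B5=T, B6=T, B7=T, B8=F, B9=S
#5 (y=20) -> B1->T, B1->F, B2->T, B2->T, B2->T, B2->T, B2->T, B2->F, B4->E, B3->F, B5->F, B6->T, B7->T, B9->S, ...; covered: B1=T, B1=F, B2=T, B2=F, B3=F, B4=E, B5=F, B6=T, B7=T, B8=F, B9=S
#6 (y=10) -> B1->T, B1->F, B2->T, B2->T, B2->T, B2->T, B2->T, B2->F, B4->S, B3->T, B5->T, B6->F, B9->S, B8->F; covered: B1=T, B1=F, B2=T, B2=F, B3=T, B4=S, B5=T, B6=F, B8=F, B9=S
#7 (y=15) -> B1->T, B1->F, B2->T, B2->T, B2->T, B2->T, B2->T, B2->F, B4->E, B3->F, B5->T, B6->F, B9->S, B8->F; covered: B1=T, B1=F, B2=T, B2=F, B3=F, B4=E, B5=T, B6=F, B8=F, B9=S
#8 (y=7) -> B1->T, B1->F, B2->T, B2->T, B2->T, B2->T, B2->T, B2->F, B4->S, B3->T, B5->T, B6->F, B9->S, B8->F; covered: B1=T, B1=F, B2=T, B2=F, B3=T, B4=S, B5=T, B6=F, B8=F, B9=S
#9 (y=8) -> B1->T, B1->F, B2->T, B2->T, B2->T, B2->T, B2->T, B2->F, B4->S, B3->T, B5->T, B6->F, B9->S, B8->F; covered: B1=T, B1=F, B2=T, B2=F, B3=T, B4=S, B5=T, B6=F, B8=F, B9=S
pool-wide coverage (18 outcomes): B1=T, B1=F, B2=T, B2=F, B3=T, B3=F, B4=S, B4=E, B5=T, B5=F, B6=T, B6=F, B7=T, B7=F, B8=F, B9=S, B9=E, B10=E
size 1 is not enough: best union over all size-1 subsets is 11/18
size 2 is not enough: best union over all size-2 subsets is 15/18
size 3 is not enough: best union over all size-3 subsets is 17/18
at size 4, {1, 2, 3, 4} reaches all 18 outcomes; every lexicographically earlier size-4 subset fails
Answer: 1, 2, 3, 4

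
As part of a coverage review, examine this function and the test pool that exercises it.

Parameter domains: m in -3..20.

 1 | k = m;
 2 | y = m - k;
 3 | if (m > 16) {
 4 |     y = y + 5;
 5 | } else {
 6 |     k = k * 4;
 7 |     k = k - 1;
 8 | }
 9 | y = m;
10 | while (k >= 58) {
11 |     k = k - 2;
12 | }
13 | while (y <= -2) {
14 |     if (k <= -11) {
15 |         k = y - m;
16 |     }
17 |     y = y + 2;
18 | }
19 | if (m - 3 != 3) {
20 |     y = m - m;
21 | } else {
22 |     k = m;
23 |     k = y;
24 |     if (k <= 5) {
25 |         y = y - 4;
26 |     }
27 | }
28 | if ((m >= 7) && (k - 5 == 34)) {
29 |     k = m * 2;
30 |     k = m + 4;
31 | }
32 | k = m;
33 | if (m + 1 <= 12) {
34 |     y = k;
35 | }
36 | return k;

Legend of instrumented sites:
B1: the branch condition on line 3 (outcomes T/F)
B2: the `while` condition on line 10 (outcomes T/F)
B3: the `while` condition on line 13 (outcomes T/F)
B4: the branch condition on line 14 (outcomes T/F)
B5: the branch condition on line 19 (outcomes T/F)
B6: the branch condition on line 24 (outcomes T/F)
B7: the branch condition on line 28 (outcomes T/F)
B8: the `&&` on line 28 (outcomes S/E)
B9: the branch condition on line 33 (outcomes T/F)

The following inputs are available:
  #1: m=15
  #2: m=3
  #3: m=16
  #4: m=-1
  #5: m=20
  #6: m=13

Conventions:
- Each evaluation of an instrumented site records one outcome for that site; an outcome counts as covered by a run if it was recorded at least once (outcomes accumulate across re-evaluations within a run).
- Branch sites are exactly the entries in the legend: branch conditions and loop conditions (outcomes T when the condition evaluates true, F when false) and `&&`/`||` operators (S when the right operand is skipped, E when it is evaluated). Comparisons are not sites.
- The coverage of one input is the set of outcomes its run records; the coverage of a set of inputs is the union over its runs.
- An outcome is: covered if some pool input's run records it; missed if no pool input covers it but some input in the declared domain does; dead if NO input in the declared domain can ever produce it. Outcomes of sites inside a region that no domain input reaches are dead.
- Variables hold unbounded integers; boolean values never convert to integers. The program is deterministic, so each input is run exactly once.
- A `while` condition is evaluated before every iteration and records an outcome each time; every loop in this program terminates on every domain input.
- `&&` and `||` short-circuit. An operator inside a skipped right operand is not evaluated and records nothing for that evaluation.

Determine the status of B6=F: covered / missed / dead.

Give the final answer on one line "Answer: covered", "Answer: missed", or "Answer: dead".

no pool input records B6=F
but domain input (m=6) does record it -> reachable, so missed

Answer: missed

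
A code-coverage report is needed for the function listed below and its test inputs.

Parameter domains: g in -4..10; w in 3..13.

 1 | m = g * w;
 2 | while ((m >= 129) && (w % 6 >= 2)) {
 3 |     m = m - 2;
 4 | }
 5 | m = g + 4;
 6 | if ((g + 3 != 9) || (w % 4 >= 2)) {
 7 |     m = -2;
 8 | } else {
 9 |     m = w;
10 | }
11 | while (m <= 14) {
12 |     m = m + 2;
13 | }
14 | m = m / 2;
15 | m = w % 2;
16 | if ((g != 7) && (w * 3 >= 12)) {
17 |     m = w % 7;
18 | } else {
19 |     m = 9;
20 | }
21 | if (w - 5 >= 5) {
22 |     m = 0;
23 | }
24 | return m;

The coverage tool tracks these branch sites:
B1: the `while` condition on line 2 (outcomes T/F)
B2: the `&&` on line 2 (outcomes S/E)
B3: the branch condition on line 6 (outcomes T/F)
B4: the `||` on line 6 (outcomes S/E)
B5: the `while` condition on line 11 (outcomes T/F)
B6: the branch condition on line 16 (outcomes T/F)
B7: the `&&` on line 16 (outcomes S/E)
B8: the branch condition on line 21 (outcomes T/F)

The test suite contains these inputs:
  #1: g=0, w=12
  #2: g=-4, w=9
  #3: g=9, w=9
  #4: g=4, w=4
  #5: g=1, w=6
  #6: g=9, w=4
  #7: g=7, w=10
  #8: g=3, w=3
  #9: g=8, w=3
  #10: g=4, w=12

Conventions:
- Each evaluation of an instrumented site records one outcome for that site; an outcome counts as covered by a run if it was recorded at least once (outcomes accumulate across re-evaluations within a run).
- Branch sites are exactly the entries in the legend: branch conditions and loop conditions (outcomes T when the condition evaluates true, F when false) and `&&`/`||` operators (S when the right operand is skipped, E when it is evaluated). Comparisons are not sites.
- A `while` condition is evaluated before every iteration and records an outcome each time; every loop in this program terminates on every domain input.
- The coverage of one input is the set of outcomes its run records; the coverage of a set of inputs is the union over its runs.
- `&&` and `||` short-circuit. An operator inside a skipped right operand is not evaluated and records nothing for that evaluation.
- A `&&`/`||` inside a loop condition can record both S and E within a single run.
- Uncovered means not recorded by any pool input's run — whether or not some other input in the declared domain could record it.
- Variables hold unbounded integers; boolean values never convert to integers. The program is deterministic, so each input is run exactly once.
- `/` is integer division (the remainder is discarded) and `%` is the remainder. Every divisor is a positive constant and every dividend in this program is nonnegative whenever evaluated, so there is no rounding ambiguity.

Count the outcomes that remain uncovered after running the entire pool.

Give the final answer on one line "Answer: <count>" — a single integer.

run #1 (g=0, w=12) records B1=F, B2=S, B3=T, B4=S, B5=T, B5=F, B6=T, B7=E, B8=T
run #2 (g=-4, w=9) records B1=F, B2=S, B3=T, B4=S, B5=T, B5=F, B6=T, B7=E, B8=F
run #3 (g=9, w=9) records B1=F, B2=S, B3=T, B4=S, B5=T, B5=F, B6=T, B7=E, B8=F
run #4 (g=4, w=4) records B1=F, B2=S, B3=T, B4=S, B5=T, B5=F, B6=T, B7=E, B8=F
run #5 (g=1, w=6) records B1=F, B2=S, B3=T, B4=S, B5=T, B5=F, B6=T, B7=E, B8=F
run #6 (g=9, w=4) records B1=F, B2=S, B3=T, B4=S, B5=T, B5=F, B6=T, B7=E, B8=F
run #7 (g=7, w=10) records B1=F, B2=S, B3=T, B4=S, B5=T, B5=F, B6=F, B7=S, B8=T
run #8 (g=3, w=3) records B1=F, B2=S, B3=T, B4=S, B5=T, B5=F, B6=F, B7=E, B8=F
run #9 (g=8, w=3) records B1=F, B2=S, B3=T, B4=S, B5=T, B5=F, B6=F, B7=E, B8=F
run #10 (g=4, w=12) records B1=F, B2=S, B3=T, B4=S, B5=T, B5=F, B6=T, B7=E, B8=T
union over the pool: B1=F, B2=S, B3=T, B4=S, B5=T, B5=F, B6=T, B6=F, B7=S, B7=E, B8=T, B8=F
uncovered (4 of 16): B1=T, B2=E, B3=F, B4=E

Answer: 4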